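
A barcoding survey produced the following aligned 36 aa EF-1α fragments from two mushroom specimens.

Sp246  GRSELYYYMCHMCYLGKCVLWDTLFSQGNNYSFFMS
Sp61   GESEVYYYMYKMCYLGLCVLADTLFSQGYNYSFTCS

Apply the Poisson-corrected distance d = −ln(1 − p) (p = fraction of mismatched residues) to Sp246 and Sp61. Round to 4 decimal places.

0.2877

Mismatches occur at site 2 (R/E), site 5 (L/V), site 10 (C/Y), site 11 (H/K), site 17 (K/L), site 21 (W/A), site 29 (N/Y), site 34 (F/T), site 35 (M/C).
p = 9/36 = 0.250000.
d = −ln(1 − 0.250000) = −ln(0.750000) = 0.2877.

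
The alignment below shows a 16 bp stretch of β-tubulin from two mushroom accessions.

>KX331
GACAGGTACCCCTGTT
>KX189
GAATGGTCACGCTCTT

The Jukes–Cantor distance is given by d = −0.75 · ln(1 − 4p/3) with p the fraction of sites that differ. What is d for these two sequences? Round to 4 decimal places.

0.5199

The sequences differ at positions 3 (C/A), 4 (A/T), 8 (A/C), 9 (C/A), 11 (C/G), 14 (G/C).
p = 6/16 = 0.375000.
d = −0.75 · ln(1 − (4/3)·0.375000) = −0.75 · ln(0.500000) = −0.75 · (-0.693147) = 0.5199.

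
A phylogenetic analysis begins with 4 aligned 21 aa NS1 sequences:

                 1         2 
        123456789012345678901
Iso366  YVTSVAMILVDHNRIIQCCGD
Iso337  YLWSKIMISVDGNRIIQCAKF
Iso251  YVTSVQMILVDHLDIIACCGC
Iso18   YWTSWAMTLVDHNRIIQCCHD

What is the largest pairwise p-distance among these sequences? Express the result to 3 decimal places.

0.571

Pairwise Hamming distances:
  Iso366 vs Iso337: 9
  Iso366 vs Iso251: 5
  Iso366 vs Iso18: 4
  Iso337 vs Iso251: 12
  Iso337 vs Iso18: 10
  Iso251 vs Iso18: 9
The largest is 12 mismatches, between Iso337 and Iso251; p = 12/21 = 0.571.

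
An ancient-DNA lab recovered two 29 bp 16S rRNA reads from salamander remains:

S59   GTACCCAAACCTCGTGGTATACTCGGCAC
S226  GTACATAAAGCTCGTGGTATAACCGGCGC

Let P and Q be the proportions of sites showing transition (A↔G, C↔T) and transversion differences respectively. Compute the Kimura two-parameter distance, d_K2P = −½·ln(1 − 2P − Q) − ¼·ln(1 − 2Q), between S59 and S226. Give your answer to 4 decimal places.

0.2437

Mismatches occur at site 5 (C↔A, transversion), site 6 (C↔T, transition), site 10 (C↔G, transversion), site 22 (C↔A, transversion), site 23 (T↔C, transition), site 28 (A↔G, transition).
Of the 6 differences, 3 transitions and 3 transversions over 29 sites: P = 3/29 = 0.103448, Q = 3/29 = 0.103448.
d = −0.5·ln(0.689656) − 0.25·ln(0.793104) = −0.5·(-0.371562) − 0.25·(-0.231801) = 0.2437.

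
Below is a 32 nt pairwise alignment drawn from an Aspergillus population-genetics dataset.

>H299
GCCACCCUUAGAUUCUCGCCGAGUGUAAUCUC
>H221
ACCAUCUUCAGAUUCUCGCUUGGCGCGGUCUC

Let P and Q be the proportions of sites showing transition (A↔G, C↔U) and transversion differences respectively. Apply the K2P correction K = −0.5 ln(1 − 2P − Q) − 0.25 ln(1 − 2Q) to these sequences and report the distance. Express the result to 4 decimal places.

Mismatches occur at site 1 (G→A, transition), site 5 (C→U, transition), site 7 (C→U, transition), site 9 (U→C, transition), site 20 (C→U, transition), site 21 (G→U, transversion), site 22 (A→G, transition), site 24 (U→C, transition), site 26 (U→C, transition), site 27 (A→G, transition), site 28 (A→G, transition).
Of the 11 differences, 10 transitions and 1 transversion over 32 sites: P = 10/32 = 0.312500, Q = 1/32 = 0.031250.
d = −0.5·ln(0.343750) − 0.25·ln(0.937500) = −0.5·(-1.067841) − 0.25·(-0.064539) = 0.5501.

0.5501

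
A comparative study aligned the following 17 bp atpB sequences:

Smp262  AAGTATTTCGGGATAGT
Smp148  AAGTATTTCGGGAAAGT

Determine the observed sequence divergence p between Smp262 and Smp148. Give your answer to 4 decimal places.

Differing sites — 14:T/A.
There are 1 differences over 17 sites, so p = 1/17 = 0.0588.

0.0588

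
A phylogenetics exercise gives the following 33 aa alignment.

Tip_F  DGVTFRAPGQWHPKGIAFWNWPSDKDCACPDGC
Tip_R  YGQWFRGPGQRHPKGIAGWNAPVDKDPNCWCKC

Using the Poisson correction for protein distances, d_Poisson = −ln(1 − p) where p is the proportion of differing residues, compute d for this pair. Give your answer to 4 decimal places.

0.5008

Differing sites — 1:D/Y; 3:V/Q; 4:T/W; 7:A/G; 11:W/R; 18:F/G; 21:W/A; 23:S/V; 27:C/P; 28:A/N; 30:P/W; 31:D/C; 32:G/K.
p = 13/33 = 0.393939.
d = −ln(1 − 0.393939) = −ln(0.606061) = 0.5008.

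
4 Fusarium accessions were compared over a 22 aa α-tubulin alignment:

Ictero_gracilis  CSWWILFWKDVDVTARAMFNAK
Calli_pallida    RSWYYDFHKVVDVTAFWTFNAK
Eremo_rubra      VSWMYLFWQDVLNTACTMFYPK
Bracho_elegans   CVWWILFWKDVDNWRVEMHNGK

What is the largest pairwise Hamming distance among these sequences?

Pairwise Hamming distances:
  Ictero_gracilis vs Calli_pallida: 9
  Ictero_gracilis vs Eremo_rubra: 10
  Ictero_gracilis vs Bracho_elegans: 8
  Calli_pallida vs Eremo_rubra: 13
  Calli_pallida vs Bracho_elegans: 15
  Eremo_rubra vs Bracho_elegans: 13
The largest is 15, between Calli_pallida and Bracho_elegans.

15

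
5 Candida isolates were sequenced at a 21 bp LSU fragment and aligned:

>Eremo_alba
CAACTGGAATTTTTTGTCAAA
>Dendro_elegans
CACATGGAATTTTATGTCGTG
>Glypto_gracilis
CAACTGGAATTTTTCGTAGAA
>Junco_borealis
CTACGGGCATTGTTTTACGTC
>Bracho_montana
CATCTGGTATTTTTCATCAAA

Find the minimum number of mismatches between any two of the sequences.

Pairwise Hamming distances:
  Eremo_alba vs Dendro_elegans: 6
  Eremo_alba vs Glypto_gracilis: 3
  Eremo_alba vs Junco_borealis: 9
  Eremo_alba vs Bracho_montana: 4
  Dendro_elegans vs Glypto_gracilis: 7
  Dendro_elegans vs Junco_borealis: 10
  Dendro_elegans vs Bracho_montana: 9
  Glypto_gracilis vs Junco_borealis: 10
  Glypto_gracilis vs Bracho_montana: 5
  Junco_borealis vs Bracho_montana: 11
The smallest is 3, between Eremo_alba and Glypto_gracilis.

3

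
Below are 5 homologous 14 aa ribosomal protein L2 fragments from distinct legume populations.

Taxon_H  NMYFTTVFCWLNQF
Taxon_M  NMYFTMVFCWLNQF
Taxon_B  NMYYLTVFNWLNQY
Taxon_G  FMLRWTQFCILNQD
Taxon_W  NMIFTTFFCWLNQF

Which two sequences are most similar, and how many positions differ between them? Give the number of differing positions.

Pairwise Hamming distances:
  Taxon_H vs Taxon_M: 1
  Taxon_H vs Taxon_B: 4
  Taxon_H vs Taxon_G: 7
  Taxon_H vs Taxon_W: 2
  Taxon_M vs Taxon_B: 5
  Taxon_M vs Taxon_G: 8
  Taxon_M vs Taxon_W: 3
  Taxon_B vs Taxon_G: 8
  Taxon_B vs Taxon_W: 6
  Taxon_G vs Taxon_W: 7
The smallest is 1, between Taxon_H and Taxon_M.

1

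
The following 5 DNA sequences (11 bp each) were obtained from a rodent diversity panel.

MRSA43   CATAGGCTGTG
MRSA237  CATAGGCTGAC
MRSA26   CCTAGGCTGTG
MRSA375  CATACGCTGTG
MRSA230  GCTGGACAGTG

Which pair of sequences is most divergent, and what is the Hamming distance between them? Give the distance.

7

Pairwise Hamming distances:
  MRSA43 vs MRSA237: 2
  MRSA43 vs MRSA26: 1
  MRSA43 vs MRSA375: 1
  MRSA43 vs MRSA230: 5
  MRSA237 vs MRSA26: 3
  MRSA237 vs MRSA375: 3
  MRSA237 vs MRSA230: 7
  MRSA26 vs MRSA375: 2
  MRSA26 vs MRSA230: 4
  MRSA375 vs MRSA230: 6
The largest is 7, between MRSA237 and MRSA230.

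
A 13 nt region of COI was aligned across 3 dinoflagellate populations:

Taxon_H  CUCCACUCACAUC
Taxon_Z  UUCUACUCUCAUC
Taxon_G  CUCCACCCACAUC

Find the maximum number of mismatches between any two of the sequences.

Pairwise Hamming distances:
  Taxon_H vs Taxon_Z: 3
  Taxon_H vs Taxon_G: 1
  Taxon_Z vs Taxon_G: 4
The largest is 4, between Taxon_Z and Taxon_G.

4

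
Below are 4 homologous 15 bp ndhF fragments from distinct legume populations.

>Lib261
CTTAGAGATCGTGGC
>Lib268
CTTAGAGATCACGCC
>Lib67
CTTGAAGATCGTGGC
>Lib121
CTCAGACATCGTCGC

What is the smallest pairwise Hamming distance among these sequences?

2

Pairwise Hamming distances:
  Lib261 vs Lib268: 3
  Lib261 vs Lib67: 2
  Lib261 vs Lib121: 3
  Lib268 vs Lib67: 5
  Lib268 vs Lib121: 6
  Lib67 vs Lib121: 5
The smallest is 2, between Lib261 and Lib67.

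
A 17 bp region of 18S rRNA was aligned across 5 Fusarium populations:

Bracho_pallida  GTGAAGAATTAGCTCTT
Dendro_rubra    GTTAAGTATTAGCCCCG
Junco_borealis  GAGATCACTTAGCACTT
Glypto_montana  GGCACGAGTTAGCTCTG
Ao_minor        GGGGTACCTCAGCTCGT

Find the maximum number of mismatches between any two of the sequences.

11

Pairwise Hamming distances:
  Bracho_pallida vs Dendro_rubra: 5
  Bracho_pallida vs Junco_borealis: 5
  Bracho_pallida vs Glypto_montana: 5
  Bracho_pallida vs Ao_minor: 8
  Dendro_rubra vs Junco_borealis: 9
  Dendro_rubra vs Glypto_montana: 7
  Dendro_rubra vs Ao_minor: 11
  Junco_borealis vs Glypto_montana: 7
  Junco_borealis vs Ao_minor: 7
  Glypto_montana vs Ao_minor: 9
The largest is 11, between Dendro_rubra and Ao_minor.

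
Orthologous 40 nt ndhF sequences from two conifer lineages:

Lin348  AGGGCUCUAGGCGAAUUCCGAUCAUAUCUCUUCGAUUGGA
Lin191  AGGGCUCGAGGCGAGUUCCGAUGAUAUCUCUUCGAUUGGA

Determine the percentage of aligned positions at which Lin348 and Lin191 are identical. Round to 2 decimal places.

92.50%

The sequences differ at positions 8 (U/G), 15 (A/G), 23 (C/G).
37 of the 40 sites match, so the percent identity is 37/40 × 100 = 92.50%.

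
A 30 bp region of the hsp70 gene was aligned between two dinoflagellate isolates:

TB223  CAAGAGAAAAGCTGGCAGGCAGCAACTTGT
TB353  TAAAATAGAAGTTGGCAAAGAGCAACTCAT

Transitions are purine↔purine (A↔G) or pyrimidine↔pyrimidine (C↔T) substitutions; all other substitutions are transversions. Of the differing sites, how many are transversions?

Mismatches occur at site 1 (C/T, transition), site 4 (G/A, transition), site 6 (G/T, transversion), site 8 (A/G, transition), site 12 (C/T, transition), site 18 (G/A, transition), site 19 (G/A, transition), site 20 (C/G, transversion), site 28 (T/C, transition), site 29 (G/A, transition).
Of the 10 differences, 8 transitions and 2 transversions, so the answer is 2.

2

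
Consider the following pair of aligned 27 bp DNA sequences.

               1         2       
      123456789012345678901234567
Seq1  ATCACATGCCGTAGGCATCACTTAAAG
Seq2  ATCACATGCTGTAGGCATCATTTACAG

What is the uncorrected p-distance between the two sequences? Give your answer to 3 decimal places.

Mismatches occur at site 10 (C↔T), site 21 (C↔T), site 25 (A↔C).
There are 3 differences over 27 sites, so p = 3/27 = 0.111.

0.111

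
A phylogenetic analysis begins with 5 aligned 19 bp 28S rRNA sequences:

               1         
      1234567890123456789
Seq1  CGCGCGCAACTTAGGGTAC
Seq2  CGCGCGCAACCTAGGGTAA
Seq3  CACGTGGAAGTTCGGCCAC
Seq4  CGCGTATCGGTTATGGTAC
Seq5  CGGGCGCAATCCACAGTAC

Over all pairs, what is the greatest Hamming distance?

12

Pairwise Hamming distances:
  Seq1 vs Seq2: 2
  Seq1 vs Seq3: 7
  Seq1 vs Seq4: 7
  Seq1 vs Seq5: 6
  Seq2 vs Seq3: 9
  Seq2 vs Seq4: 9
  Seq2 vs Seq5: 6
  Seq3 vs Seq4: 9
  Seq3 vs Seq5: 12
  Seq4 vs Seq5: 11
The largest is 12, between Seq3 and Seq5.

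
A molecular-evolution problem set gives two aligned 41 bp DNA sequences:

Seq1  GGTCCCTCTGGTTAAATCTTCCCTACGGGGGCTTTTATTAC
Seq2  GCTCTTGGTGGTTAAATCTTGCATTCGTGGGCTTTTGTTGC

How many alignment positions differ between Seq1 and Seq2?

11

Differing sites — 2:G/C; 5:C/T; 6:C/T; 7:T/G; 8:C/G; 21:C/G; 23:C/A; 25:A/T; 28:G/T; 37:A/G; 40:A/G.
That gives 11 mismatches out of 41 aligned sites, so the Hamming distance is 11.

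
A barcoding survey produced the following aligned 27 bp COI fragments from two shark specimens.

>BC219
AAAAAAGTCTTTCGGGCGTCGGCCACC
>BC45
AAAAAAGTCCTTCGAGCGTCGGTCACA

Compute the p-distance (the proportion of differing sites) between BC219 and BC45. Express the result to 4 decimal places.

0.1481

Differing sites — 10:T/C; 15:G/A; 23:C/T; 27:C/A.
There are 4 differences over 27 sites, so p = 4/27 = 0.1481.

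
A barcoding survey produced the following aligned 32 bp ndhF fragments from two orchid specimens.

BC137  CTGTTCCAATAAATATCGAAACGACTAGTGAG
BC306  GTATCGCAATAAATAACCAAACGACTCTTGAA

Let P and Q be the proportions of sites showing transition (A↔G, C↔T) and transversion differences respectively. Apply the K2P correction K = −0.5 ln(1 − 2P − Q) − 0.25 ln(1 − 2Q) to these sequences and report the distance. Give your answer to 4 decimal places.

The sequences differ at positions 1 (C/G, transversion), 3 (G/A, transition), 5 (T/C, transition), 6 (C/G, transversion), 16 (T/A, transversion), 18 (G/C, transversion), 27 (A/C, transversion), 28 (G/T, transversion), 32 (G/A, transition).
Of the 9 differences, 3 transitions and 6 transversions over 32 sites: P = 3/32 = 0.093750, Q = 6/32 = 0.187500.
d = −0.5·ln(0.625000) − 0.25·ln(0.625000) = −0.5·(-0.470004) − 0.25·(-0.470004) = 0.3525.

0.3525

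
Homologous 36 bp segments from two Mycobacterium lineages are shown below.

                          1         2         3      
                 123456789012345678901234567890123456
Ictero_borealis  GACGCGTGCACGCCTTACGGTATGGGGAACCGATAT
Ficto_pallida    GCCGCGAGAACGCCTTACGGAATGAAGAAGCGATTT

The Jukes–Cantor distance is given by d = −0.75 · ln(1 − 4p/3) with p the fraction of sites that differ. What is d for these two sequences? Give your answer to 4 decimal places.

0.2635

The sequences differ at positions 2 (A/C), 7 (T/A), 9 (C/A), 21 (T/A), 25 (G/A), 26 (G/A), 30 (C/G), 35 (A/T).
p = 8/36 = 0.222222.
d = −0.75 · ln(1 − (4/3)·0.222222) = −0.75 · ln(0.703704) = −0.75 · (-0.351397) = 0.2635.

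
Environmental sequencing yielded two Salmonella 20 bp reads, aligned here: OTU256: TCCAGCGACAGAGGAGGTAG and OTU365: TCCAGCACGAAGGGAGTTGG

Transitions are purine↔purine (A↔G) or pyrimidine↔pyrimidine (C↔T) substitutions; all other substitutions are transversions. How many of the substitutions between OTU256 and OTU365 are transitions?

Differing sites — 7:G/A (Ti); 8:A/C (Tv); 9:C/G (Tv); 11:G/A (Ti); 12:A/G (Ti); 17:G/T (Tv); 19:A/G (Ti).
Of the 7 differences, 4 transitions and 3 transversions, so the answer is 4.

4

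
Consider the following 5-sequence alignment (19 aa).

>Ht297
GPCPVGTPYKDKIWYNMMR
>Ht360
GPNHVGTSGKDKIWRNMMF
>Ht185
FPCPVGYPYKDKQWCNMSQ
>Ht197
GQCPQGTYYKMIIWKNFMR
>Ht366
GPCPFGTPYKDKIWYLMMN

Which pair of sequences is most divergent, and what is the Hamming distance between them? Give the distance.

Pairwise Hamming distances:
  Ht297 vs Ht360: 6
  Ht297 vs Ht185: 6
  Ht297 vs Ht197: 7
  Ht297 vs Ht366: 3
  Ht360 vs Ht185: 10
  Ht360 vs Ht197: 11
  Ht360 vs Ht366: 8
  Ht185 vs Ht197: 12
  Ht185 vs Ht366: 8
  Ht197 vs Ht366: 9
The largest is 12, between Ht185 and Ht197.

12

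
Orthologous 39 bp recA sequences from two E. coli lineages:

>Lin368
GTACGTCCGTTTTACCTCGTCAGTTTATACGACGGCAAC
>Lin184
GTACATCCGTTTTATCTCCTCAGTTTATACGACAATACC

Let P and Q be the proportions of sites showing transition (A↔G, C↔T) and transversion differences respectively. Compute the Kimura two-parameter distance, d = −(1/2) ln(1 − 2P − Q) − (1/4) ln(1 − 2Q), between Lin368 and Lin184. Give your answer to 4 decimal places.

0.2109

Differing sites — 5:G/A (Ti); 15:C/T (Ti); 19:G/C (Tv); 34:G/A (Ti); 35:G/A (Ti); 36:C/T (Ti); 38:A/C (Tv).
Of the 7 differences, 5 transitions and 2 transversions over 39 sites: P = 5/39 = 0.128205, Q = 2/39 = 0.051282.
d = −0.5·ln(0.692308) − 0.25·ln(0.897436) = −0.5·(-0.367724) − 0.25·(-0.108213) = 0.2109.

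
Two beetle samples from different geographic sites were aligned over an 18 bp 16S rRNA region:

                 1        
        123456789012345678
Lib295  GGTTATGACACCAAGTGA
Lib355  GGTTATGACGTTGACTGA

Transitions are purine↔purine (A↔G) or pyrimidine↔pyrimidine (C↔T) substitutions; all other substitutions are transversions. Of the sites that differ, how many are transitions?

4

The sequences differ at positions 10 (A/G, transition), 11 (C/T, transition), 12 (C/T, transition), 13 (A/G, transition), 15 (G/C, transversion).
Of the 5 differences, 4 transitions and 1 transversion, so the answer is 4.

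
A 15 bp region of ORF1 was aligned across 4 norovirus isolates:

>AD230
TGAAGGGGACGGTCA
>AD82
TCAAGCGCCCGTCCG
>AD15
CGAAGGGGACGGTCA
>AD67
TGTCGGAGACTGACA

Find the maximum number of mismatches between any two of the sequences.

Pairwise Hamming distances:
  AD230 vs AD82: 7
  AD230 vs AD15: 1
  AD230 vs AD67: 5
  AD82 vs AD15: 8
  AD82 vs AD67: 11
  AD15 vs AD67: 6
The largest is 11, between AD82 and AD67.

11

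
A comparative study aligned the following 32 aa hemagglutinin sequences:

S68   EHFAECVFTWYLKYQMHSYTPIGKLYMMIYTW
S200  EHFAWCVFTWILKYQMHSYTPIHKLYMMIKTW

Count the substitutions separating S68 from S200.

4

Differing sites — 5:E/W; 11:Y/I; 23:G/H; 30:Y/K.
That gives 4 mismatches out of 32 aligned sites, so the Hamming distance is 4.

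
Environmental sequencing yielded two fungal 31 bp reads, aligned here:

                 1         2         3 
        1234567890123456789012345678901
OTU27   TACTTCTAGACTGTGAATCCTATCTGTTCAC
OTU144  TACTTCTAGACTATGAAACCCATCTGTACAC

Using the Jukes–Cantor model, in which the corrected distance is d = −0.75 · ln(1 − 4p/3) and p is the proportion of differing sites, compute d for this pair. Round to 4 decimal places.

0.1416

Mismatches occur at site 13 (G↔A), site 18 (T↔A), site 21 (T↔C), site 28 (T↔A).
p = 4/31 = 0.129032.
d = −0.75 · ln(1 − (4/3)·0.129032) = −0.75 · ln(0.827957) = −0.75 · (-0.188794) = 0.1416.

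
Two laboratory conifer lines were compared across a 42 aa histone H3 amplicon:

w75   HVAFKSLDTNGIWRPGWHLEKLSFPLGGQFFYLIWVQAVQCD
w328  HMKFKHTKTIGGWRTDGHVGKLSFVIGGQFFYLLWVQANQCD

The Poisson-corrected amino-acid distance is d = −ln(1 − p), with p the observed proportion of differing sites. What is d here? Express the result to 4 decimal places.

The sequences differ at positions 2 (V/M), 3 (A/K), 6 (S/H), 7 (L/T), 8 (D/K), 10 (N/I), 12 (I/G), 15 (P/T), 16 (G/D), 17 (W/G), 19 (L/V), 20 (E/G), 25 (P/V), 26 (L/I), 34 (I/L), 39 (V/N).
p = 16/42 = 0.380952.
d = −ln(1 − 0.380952) = −ln(0.619048) = 0.4796.

0.4796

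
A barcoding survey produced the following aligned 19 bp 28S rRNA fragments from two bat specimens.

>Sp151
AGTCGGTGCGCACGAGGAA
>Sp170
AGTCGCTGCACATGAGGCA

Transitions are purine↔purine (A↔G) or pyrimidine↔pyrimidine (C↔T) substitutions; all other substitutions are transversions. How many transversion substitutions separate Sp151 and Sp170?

2

The sequences differ at positions 6 (G/C, transversion), 10 (G/A, transition), 13 (C/T, transition), 18 (A/C, transversion).
Of the 4 differences, 2 transitions and 2 transversions, so the answer is 2.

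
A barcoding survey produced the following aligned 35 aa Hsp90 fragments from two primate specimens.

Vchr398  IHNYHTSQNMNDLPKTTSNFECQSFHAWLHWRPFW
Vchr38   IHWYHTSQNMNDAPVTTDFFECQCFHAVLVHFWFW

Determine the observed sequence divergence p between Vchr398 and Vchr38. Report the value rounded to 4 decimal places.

0.3143

Differing sites — 3:N/W; 13:L/A; 15:K/V; 18:S/D; 19:N/F; 24:S/C; 28:W/V; 30:H/V; 31:W/H; 32:R/F; 33:P/W.
There are 11 differences over 35 sites, so p = 11/35 = 0.3143.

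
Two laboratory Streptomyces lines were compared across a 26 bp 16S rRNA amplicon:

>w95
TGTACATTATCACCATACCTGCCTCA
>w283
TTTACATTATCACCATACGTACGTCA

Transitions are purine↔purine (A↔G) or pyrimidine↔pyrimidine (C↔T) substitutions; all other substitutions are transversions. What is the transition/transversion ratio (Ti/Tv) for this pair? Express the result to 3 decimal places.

Differing sites — 2:G/T (Tv); 19:C/G (Tv); 21:G/A (Ti); 23:C/G (Tv).
Of the 4 differences, 1 transition and 3 transversions, so Ti/Tv = 1/3 = 0.333.

0.333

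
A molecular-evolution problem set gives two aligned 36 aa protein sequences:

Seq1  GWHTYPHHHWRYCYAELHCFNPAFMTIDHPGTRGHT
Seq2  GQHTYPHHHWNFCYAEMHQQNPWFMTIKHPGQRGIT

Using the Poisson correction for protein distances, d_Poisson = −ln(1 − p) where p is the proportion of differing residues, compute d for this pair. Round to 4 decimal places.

0.3254

Mismatches occur at site 2 (W/Q), site 11 (R/N), site 12 (Y/F), site 17 (L/M), site 19 (C/Q), site 20 (F/Q), site 23 (A/W), site 28 (D/K), site 32 (T/Q), site 35 (H/I).
p = 10/36 = 0.277778.
d = −ln(1 − 0.277778) = −ln(0.722222) = 0.3254.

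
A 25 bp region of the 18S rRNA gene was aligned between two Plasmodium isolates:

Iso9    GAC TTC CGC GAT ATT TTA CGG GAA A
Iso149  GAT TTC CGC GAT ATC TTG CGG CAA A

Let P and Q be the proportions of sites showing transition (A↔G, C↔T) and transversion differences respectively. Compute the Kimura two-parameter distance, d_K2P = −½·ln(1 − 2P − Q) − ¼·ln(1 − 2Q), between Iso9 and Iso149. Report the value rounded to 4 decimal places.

0.1851

Differing sites — 3:C/T (Ti); 15:T/C (Ti); 18:A/G (Ti); 22:G/C (Tv).
Of the 4 differences, 3 transitions and 1 transversion over 25 sites: P = 3/25 = 0.120000, Q = 1/25 = 0.040000.
d = −0.5·ln(0.720000) − 0.25·ln(0.920000) = −0.5·(-0.328504) − 0.25·(-0.083382) = 0.1851.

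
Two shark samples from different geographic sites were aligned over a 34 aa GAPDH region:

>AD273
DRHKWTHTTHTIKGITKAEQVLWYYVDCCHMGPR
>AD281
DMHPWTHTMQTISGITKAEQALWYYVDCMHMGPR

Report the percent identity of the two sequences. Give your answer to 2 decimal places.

79.41%

The sequences differ at positions 2 (R/M), 4 (K/P), 9 (T/M), 10 (H/Q), 13 (K/S), 21 (V/A), 29 (C/M).
27 of the 34 sites match, so the percent identity is 27/34 × 100 = 79.41%.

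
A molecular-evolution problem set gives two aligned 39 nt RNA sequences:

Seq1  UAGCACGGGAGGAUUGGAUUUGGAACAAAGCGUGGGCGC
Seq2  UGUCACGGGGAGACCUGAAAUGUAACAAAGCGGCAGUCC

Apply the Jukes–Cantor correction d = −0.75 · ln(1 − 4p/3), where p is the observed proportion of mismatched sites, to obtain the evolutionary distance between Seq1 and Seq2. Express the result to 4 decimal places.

0.5393

Mismatches occur at site 2 (A↔G), site 3 (G↔U), site 10 (A↔G), site 11 (G↔A), site 14 (U↔C), site 15 (U↔C), site 16 (G↔U), site 19 (U↔A), site 20 (U↔A), site 23 (G↔U), site 33 (U↔G), site 34 (G↔C), site 35 (G↔A), site 37 (C↔U), site 38 (G↔C).
p = 15/39 = 0.384615.
d = −0.75 · ln(1 − (4/3)·0.384615) = −0.75 · ln(0.487180) = −0.75 · (-0.719122) = 0.5393.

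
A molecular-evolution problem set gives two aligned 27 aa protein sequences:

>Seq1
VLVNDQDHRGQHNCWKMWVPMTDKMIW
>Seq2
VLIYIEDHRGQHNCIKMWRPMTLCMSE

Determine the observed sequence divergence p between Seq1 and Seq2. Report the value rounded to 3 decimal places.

0.370

The sequences differ at positions 3 (V/I), 4 (N/Y), 5 (D/I), 6 (Q/E), 15 (W/I), 19 (V/R), 23 (D/L), 24 (K/C), 26 (I/S), 27 (W/E).
There are 10 differences over 27 sites, so p = 10/27 = 0.370.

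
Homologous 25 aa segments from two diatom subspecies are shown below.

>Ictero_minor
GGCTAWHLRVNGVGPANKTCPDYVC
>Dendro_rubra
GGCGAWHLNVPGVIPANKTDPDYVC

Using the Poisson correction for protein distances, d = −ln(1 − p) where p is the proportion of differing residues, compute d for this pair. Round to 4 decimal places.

0.2231

The sequences differ at positions 4 (T/G), 9 (R/N), 11 (N/P), 14 (G/I), 20 (C/D).
p = 5/25 = 0.200000.
d = −ln(1 − 0.200000) = −ln(0.800000) = 0.2231.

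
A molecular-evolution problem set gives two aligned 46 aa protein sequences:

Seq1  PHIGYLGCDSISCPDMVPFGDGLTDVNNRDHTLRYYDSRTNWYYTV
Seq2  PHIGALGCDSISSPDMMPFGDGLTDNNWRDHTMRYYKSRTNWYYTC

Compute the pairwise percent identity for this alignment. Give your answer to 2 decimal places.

82.61%

The sequences differ at positions 5 (Y/A), 13 (C/S), 17 (V/M), 26 (V/N), 28 (N/W), 33 (L/M), 37 (D/K), 46 (V/C).
38 of the 46 sites match, so the percent identity is 38/46 × 100 = 82.61%.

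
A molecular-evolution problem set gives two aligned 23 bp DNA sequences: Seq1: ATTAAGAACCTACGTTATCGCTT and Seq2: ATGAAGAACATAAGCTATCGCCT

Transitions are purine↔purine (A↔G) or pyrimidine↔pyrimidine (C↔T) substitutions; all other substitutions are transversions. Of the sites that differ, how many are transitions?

The sequences differ at positions 3 (T/G, transversion), 10 (C/A, transversion), 13 (C/A, transversion), 15 (T/C, transition), 22 (T/C, transition).
Of the 5 differences, 2 transitions and 3 transversions, so the answer is 2.

2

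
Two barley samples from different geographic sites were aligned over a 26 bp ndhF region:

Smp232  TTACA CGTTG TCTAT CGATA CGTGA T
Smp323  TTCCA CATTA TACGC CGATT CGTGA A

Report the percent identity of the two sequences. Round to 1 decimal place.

The sequences differ at positions 3 (A/C), 7 (G/A), 10 (G/A), 12 (C/A), 13 (T/C), 14 (A/G), 15 (T/C), 20 (A/T), 26 (T/A).
17 of the 26 sites match, so the percent identity is 17/26 × 100 = 65.4%.

65.4%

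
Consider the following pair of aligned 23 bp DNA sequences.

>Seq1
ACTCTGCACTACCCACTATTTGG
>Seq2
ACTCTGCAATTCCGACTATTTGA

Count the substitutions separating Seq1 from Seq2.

The sequences differ at positions 9 (C/A), 11 (A/T), 14 (C/G), 23 (G/A).
That gives 4 mismatches out of 23 aligned sites, so the Hamming distance is 4.

4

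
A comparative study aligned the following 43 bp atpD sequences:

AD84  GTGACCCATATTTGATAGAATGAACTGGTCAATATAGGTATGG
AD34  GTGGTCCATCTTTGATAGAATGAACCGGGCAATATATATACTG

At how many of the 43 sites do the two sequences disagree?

Differing sites — 4:A/G; 5:C/T; 10:A/C; 26:T/C; 29:T/G; 37:G/T; 38:G/A; 41:T/C; 42:G/T.
That gives 9 mismatches out of 43 aligned sites, so the Hamming distance is 9.

9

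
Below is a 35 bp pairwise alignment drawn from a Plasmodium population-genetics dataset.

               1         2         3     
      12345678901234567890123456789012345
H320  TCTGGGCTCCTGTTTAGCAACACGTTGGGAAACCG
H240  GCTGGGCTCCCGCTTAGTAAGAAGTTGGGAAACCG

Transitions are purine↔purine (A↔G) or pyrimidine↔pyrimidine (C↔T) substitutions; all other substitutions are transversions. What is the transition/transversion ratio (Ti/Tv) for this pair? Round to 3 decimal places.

1.000

Mismatches occur at site 1 (T↔G, transversion), site 11 (T↔C, transition), site 13 (T↔C, transition), site 18 (C↔T, transition), site 21 (C↔G, transversion), site 23 (C↔A, transversion).
Of the 6 differences, 3 transitions and 3 transversions, so Ti/Tv = 3/3 = 1.000.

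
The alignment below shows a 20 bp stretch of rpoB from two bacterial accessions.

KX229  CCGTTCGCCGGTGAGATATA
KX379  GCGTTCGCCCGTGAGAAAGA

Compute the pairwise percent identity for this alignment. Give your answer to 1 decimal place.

80.0%

The sequences differ at positions 1 (C/G), 10 (G/C), 17 (T/A), 19 (T/G).
16 of the 20 sites match, so the percent identity is 16/20 × 100 = 80.0%.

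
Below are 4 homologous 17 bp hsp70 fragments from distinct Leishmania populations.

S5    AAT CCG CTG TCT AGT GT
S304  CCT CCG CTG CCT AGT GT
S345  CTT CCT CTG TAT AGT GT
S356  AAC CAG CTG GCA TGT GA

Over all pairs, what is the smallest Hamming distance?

3

Pairwise Hamming distances:
  S5 vs S304: 3
  S5 vs S345: 4
  S5 vs S356: 6
  S304 vs S345: 4
  S304 vs S356: 8
  S345 vs S356: 10
The smallest is 3, between S5 and S304.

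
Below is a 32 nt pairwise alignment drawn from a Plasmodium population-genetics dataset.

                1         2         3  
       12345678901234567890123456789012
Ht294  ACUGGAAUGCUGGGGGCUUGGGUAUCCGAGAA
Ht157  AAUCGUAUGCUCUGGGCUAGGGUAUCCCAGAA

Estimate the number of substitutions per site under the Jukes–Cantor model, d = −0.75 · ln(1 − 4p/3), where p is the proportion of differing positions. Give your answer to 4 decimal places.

0.2586

The sequences differ at positions 2 (C/A), 4 (G/C), 6 (A/U), 12 (G/C), 13 (G/U), 19 (U/A), 28 (G/C).
p = 7/32 = 0.218750.
d = −0.75 · ln(1 − (4/3)·0.218750) = −0.75 · ln(0.708333) = −0.75 · (-0.344841) = 0.2586.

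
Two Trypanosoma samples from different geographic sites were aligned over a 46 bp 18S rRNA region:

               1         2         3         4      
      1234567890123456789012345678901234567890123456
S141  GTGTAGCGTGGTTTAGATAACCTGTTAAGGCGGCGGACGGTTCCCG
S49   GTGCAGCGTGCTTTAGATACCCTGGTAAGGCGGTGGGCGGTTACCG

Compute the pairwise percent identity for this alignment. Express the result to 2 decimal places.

84.78%

Differing sites — 4:T/C; 11:G/C; 20:A/C; 25:T/G; 34:C/T; 37:A/G; 43:C/A.
39 of the 46 sites match, so the percent identity is 39/46 × 100 = 84.78%.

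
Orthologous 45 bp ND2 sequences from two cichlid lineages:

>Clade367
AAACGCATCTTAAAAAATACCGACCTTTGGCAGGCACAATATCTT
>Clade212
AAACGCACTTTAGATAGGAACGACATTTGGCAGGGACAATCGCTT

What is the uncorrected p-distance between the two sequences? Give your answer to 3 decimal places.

Mismatches occur at site 8 (T↔C), site 9 (C↔T), site 13 (A↔G), site 15 (A↔T), site 17 (A↔G), site 18 (T↔G), site 20 (C↔A), site 25 (C↔A), site 35 (C↔G), site 41 (A↔C), site 42 (T↔G).
There are 11 differences over 45 sites, so p = 11/45 = 0.244.

0.244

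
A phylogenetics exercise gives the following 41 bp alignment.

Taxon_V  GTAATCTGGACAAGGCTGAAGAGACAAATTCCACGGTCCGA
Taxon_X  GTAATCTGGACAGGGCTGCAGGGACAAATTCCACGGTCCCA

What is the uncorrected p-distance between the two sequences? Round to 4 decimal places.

Mismatches occur at site 13 (A/G), site 19 (A/C), site 22 (A/G), site 40 (G/C).
There are 4 differences over 41 sites, so p = 4/41 = 0.0976.

0.0976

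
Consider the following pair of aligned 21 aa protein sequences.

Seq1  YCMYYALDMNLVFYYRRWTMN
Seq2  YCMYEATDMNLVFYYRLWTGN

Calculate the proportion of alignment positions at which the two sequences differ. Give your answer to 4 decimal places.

The sequences differ at positions 5 (Y/E), 7 (L/T), 17 (R/L), 20 (M/G).
There are 4 differences over 21 sites, so p = 4/21 = 0.1905.

0.1905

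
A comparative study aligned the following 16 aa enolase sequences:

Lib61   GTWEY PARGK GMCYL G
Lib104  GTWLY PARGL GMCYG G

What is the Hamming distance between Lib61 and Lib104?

The sequences differ at positions 4 (E/L), 10 (K/L), 15 (L/G).
That gives 3 mismatches out of 16 aligned sites, so the Hamming distance is 3.

3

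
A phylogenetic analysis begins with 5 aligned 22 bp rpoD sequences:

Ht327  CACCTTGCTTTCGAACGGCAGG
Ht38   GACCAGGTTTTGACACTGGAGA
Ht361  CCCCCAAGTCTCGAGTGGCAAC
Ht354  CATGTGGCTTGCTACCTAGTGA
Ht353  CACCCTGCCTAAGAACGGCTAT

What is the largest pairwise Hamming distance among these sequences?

18

Pairwise Hamming distances:
  Ht327 vs Ht38: 10
  Ht327 vs Ht361: 10
  Ht327 vs Ht354: 11
  Ht327 vs Ht353: 7
  Ht38 vs Ht361: 16
  Ht38 vs Ht354: 12
  Ht38 vs Ht353: 14
  Ht361 vs Ht354: 18
  Ht361 vs Ht353: 12
  Ht354 vs Ht353: 14
The largest is 18, between Ht361 and Ht354.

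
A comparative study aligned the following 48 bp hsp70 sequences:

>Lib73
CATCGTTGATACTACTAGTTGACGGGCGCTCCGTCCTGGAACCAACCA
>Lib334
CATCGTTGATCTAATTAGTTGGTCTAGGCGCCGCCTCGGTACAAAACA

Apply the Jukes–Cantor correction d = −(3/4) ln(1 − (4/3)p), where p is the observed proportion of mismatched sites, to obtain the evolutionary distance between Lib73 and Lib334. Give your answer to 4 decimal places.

The sequences differ at positions 11 (A/C), 12 (C/T), 13 (T/A), 15 (C/T), 22 (A/G), 23 (C/T), 24 (G/C), 25 (G/T), 26 (G/A), 27 (C/G), 30 (T/G), 34 (T/C), 36 (C/T), 37 (T/C), 40 (A/T), 43 (C/A), 46 (C/A).
p = 17/48 = 0.354167.
d = −0.75 · ln(1 − (4/3)·0.354167) = −0.75 · ln(0.527777) = −0.75 · (-0.639081) = 0.4793.

0.4793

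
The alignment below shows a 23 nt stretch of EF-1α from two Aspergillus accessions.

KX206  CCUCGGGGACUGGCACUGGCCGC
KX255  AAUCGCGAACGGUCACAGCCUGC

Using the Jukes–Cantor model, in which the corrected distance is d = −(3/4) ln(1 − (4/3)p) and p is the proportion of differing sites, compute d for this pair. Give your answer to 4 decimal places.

Mismatches occur at site 1 (C→A), site 2 (C→A), site 6 (G→C), site 8 (G→A), site 11 (U→G), site 13 (G→U), site 17 (U→A), site 19 (G→C), site 21 (C→U).
p = 9/23 = 0.391304.
d = −0.75 · ln(1 − (4/3)·0.391304) = −0.75 · ln(0.478261) = −0.75 · (-0.737599) = 0.5532.

0.5532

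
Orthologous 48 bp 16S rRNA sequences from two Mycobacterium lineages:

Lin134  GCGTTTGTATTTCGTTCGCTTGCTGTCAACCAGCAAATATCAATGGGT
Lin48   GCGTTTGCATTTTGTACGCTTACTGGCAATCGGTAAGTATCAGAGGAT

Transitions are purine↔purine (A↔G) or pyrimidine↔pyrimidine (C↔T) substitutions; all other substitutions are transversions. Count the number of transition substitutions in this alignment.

9

Mismatches occur at site 8 (T→C, transition), site 13 (C→T, transition), site 16 (T→A, transversion), site 22 (G→A, transition), site 26 (T→G, transversion), site 30 (C→T, transition), site 32 (A→G, transition), site 34 (C→T, transition), site 37 (A→G, transition), site 43 (A→G, transition), site 44 (T→A, transversion), site 47 (G→A, transition).
Of the 12 differences, 9 transitions and 3 transversions, so the answer is 9.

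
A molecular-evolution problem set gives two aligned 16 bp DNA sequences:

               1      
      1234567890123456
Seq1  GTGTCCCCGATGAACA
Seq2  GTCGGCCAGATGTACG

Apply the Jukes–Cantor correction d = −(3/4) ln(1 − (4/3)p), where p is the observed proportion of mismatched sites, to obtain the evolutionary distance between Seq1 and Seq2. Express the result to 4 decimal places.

0.5199

The sequences differ at positions 3 (G/C), 4 (T/G), 5 (C/G), 8 (C/A), 13 (A/T), 16 (A/G).
p = 6/16 = 0.375000.
d = −0.75 · ln(1 − (4/3)·0.375000) = −0.75 · ln(0.500000) = −0.75 · (-0.693147) = 0.5199.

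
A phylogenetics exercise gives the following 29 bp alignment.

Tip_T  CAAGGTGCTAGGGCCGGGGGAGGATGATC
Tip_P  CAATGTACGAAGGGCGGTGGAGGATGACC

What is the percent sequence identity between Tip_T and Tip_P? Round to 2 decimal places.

Mismatches occur at site 4 (G→T), site 7 (G→A), site 9 (T→G), site 11 (G→A), site 14 (C→G), site 18 (G→T), site 28 (T→C).
22 of the 29 sites match, so the percent identity is 22/29 × 100 = 75.86%.

75.86%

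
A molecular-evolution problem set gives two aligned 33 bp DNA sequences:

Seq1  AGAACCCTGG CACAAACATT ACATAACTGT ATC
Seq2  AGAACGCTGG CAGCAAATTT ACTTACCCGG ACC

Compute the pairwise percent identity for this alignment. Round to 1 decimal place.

69.7%

Differing sites — 6:C/G; 13:C/G; 14:A/C; 17:C/A; 18:A/T; 23:A/T; 26:A/C; 28:T/C; 30:T/G; 32:T/C.
23 of the 33 sites match, so the percent identity is 23/33 × 100 = 69.7%.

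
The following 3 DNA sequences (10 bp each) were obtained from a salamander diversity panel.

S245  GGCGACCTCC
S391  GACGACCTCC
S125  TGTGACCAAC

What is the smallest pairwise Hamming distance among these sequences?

1

Pairwise Hamming distances:
  S245 vs S391: 1
  S245 vs S125: 4
  S391 vs S125: 5
The smallest is 1, between S245 and S391.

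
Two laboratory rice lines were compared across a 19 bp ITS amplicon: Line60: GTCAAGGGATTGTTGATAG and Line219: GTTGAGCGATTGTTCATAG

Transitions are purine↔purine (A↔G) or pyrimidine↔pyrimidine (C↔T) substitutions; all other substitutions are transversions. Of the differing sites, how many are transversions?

The sequences differ at positions 3 (C/T, transition), 4 (A/G, transition), 7 (G/C, transversion), 15 (G/C, transversion).
Of the 4 differences, 2 transitions and 2 transversions, so the answer is 2.

2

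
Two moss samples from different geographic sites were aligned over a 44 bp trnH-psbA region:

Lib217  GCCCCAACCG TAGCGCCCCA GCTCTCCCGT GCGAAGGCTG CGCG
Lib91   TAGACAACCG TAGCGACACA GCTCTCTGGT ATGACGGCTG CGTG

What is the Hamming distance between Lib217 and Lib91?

Mismatches occur at site 1 (G/T), site 2 (C/A), site 3 (C/G), site 4 (C/A), site 16 (C/A), site 18 (C/A), site 27 (C/T), site 28 (C/G), site 31 (G/A), site 32 (C/T), site 35 (A/C), site 43 (C/T).
That gives 12 mismatches out of 44 aligned sites, so the Hamming distance is 12.

12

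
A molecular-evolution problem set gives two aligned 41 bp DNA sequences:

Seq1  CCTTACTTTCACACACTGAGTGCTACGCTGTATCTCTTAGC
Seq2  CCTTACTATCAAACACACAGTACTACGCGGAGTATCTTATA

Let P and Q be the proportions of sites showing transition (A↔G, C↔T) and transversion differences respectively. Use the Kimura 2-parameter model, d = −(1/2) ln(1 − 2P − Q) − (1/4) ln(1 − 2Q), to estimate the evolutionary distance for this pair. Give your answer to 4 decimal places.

0.3352

Mismatches occur at site 8 (T→A, transversion), site 12 (C→A, transversion), site 17 (T→A, transversion), site 18 (G→C, transversion), site 22 (G→A, transition), site 29 (T→G, transversion), site 31 (T→A, transversion), site 32 (A→G, transition), site 34 (C→A, transversion), site 40 (G→T, transversion), site 41 (C→A, transversion).
Of the 11 differences, 2 transitions and 9 transversions over 41 sites: P = 2/41 = 0.048780, Q = 9/41 = 0.219512.
d = −0.5·ln(0.682928) − 0.25·ln(0.560976) = −0.5·(-0.381366) − 0.25·(-0.578077) = 0.3352.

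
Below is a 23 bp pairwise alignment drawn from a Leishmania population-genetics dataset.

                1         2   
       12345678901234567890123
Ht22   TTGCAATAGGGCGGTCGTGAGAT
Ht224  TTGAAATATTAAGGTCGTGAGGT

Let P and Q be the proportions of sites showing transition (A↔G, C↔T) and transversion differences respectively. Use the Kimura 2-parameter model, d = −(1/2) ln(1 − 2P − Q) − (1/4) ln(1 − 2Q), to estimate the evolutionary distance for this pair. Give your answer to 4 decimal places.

Mismatches occur at site 4 (C↔A, transversion), site 9 (G↔T, transversion), site 10 (G↔T, transversion), site 11 (G↔A, transition), site 12 (C↔A, transversion), site 22 (A↔G, transition).
Of the 6 differences, 2 transitions and 4 transversions over 23 sites: P = 2/23 = 0.086957, Q = 4/23 = 0.173913.
d = −0.5·ln(0.652173) − 0.25·ln(0.652174) = −0.5·(-0.427445) − 0.25·(-0.427444) = 0.3206.

0.3206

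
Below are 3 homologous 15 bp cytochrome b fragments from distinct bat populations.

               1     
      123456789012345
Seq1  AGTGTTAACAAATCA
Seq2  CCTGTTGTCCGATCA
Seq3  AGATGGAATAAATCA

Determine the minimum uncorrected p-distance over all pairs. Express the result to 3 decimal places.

Pairwise Hamming distances:
  Seq1 vs Seq2: 6
  Seq1 vs Seq3: 5
  Seq2 vs Seq3: 11
The smallest is 5 mismatches, between Seq1 and Seq3; p = 5/15 = 0.333.

0.333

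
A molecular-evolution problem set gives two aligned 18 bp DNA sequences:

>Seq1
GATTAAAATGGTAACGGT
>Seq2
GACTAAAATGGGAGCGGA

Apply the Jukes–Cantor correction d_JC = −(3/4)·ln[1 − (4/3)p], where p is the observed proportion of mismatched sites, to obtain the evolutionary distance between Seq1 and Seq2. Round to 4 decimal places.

0.2635

Differing sites — 3:T/C; 12:T/G; 14:A/G; 18:T/A.
p = 4/18 = 0.222222.
d = −0.75 · ln(1 − (4/3)·0.222222) = −0.75 · ln(0.703704) = −0.75 · (-0.351397) = 0.2635.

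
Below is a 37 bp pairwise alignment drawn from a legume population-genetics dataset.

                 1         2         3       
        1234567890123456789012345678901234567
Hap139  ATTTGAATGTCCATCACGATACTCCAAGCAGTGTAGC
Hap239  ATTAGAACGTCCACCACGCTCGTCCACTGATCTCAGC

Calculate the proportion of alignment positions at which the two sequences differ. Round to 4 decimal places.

0.3514

Differing sites — 4:T/A; 8:T/C; 14:T/C; 19:A/C; 21:A/C; 22:C/G; 27:A/C; 28:G/T; 29:C/G; 31:G/T; 32:T/C; 33:G/T; 34:T/C.
There are 13 differences over 37 sites, so p = 13/37 = 0.3514.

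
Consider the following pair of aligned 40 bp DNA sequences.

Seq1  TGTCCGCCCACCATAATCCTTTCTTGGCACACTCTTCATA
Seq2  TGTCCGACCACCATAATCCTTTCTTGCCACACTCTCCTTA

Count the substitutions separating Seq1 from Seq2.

Differing sites — 7:C/A; 27:G/C; 36:T/C; 38:A/T.
That gives 4 mismatches out of 40 aligned sites, so the Hamming distance is 4.

4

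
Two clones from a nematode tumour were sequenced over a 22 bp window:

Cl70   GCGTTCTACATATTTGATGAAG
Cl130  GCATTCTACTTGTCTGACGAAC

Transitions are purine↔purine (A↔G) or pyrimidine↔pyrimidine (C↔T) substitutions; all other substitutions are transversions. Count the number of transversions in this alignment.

Differing sites — 3:G/A (Ti); 10:A/T (Tv); 12:A/G (Ti); 14:T/C (Ti); 18:T/C (Ti); 22:G/C (Tv).
Of the 6 differences, 4 transitions and 2 transversions, so the answer is 2.

2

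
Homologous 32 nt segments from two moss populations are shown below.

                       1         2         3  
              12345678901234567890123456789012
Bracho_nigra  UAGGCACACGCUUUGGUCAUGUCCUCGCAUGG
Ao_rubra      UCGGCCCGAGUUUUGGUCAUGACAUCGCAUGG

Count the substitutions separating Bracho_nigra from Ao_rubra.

Mismatches occur at site 2 (A/C), site 6 (A/C), site 8 (A/G), site 9 (C/A), site 11 (C/U), site 22 (U/A), site 24 (C/A).
That gives 7 mismatches out of 32 aligned sites, so the Hamming distance is 7.

7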